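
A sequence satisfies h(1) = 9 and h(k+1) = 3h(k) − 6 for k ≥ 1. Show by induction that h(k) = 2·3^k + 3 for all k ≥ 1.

Base case: h(1) = 9, and 2·3^1 + 3 = 6 + 3 = 9.
Assume h(j) = 2·3^j + 3 for some j ≥ 1.
Then h(j+1) = 3h(j) − 6 = 3·(2·3^j + 3) − 6 = 6·3^j + 9 − 6 = 2·3^{j+1} + 3.
This completes the inductive step, so h(k) = 2·3^k + 3 for all k ≥ 1.

h(k) = 2·3^k + 3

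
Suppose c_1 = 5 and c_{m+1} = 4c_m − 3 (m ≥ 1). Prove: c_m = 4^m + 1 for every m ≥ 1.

Base case: c_1 = 5, and 4^1 + 1 = 4 + 1 = 5.
Assume c_r = 4^r + 1 for some r ≥ 1.
Then c_{r+1} = 4c_r − 3 = 4·(4^r + 1) − 3 = 4^{r+1} + 4 − 3 = 4^{r+1} + 1.
Hence c_m = 4^m + 1 for every m ≥ 1, by induction.

c_m = 4^m + 1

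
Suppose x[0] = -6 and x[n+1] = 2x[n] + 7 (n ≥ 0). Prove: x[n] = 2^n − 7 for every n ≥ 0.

Base case: x[0] = -6, and 2^0 − 7 = 1 − 7 = -6.
Assume x[m] = 2^m − 7 for some m ≥ 0.
Then x[m+1] = 2x[m] + 7 = 2·(2^m − 7) + 7 = 2^{m+1} − 14 + 7 = 2^{m+1} − 7.
By induction, x[n] = 2^n − 7 for all n ≥ 0.

x[n] = 2^n − 7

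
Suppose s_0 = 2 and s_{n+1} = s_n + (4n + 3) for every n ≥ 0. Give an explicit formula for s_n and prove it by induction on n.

Claim: s_n = 2n^2 + n + 2.

Base case: s_0 = 2, and 2·0^2 + 0 + 2 = 2.
Assume s_j = 2j^2 + j + 2.
Then s_{j+1} = s_j + (4j + 3) = (2j^2 + j + 2) + (4j + 3) = 2j^2 + 5j + 5,
and 2·(j+1)^2 + (j+1) + 2 = 2j^2 + 5j + 5.
By induction, s_n = 2n^2 + n + 2 for all n ≥ 0.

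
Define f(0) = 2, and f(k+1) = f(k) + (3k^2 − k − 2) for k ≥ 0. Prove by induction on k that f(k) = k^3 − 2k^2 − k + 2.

Base case: f(0) = 2, and 0^3 − 2·0^2 − 0 + 2 = 2.
Assume f(r) = r^3 − 2r^2 − r + 2.
Then f(r+1) = f(r) + (3r^2 − r − 2) = (r^3 − 2r^2 − r + 2) + (3r^2 − r − 2) = r^3 + r^2 − 2r,
and (r+1)^3 − 2·(r+1)^2 − (r+1) + 2 = r^3 + r^2 − 2r.
By induction, f(k) = k^3 − 2k^2 − k + 2 for all k ≥ 0.

f(k) = k^3 − 2k^2 − k + 2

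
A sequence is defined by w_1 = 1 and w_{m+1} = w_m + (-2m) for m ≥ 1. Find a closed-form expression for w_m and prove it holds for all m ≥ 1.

Claim: w_m = -m^2 + m + 1.

Base case: w_1 = 1, and -1^2 + 1 + 1 = 1.
Assume w_r = -r^2 + r + 1.
Then w_{r+1} = w_r + (-2r) = (-r^2 + r + 1) + (-2r) = -r^2 − r + 1,
and -(r+1)^2 + (r+1) + 1 = -r^2 − r + 1.
This completes the inductive step, so w_m = -m^2 + m + 1 for all m ≥ 1.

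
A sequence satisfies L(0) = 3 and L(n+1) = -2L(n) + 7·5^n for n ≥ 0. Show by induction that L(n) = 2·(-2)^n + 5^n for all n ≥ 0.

Base case: L(0) = 3, and 2·(-2)^0 + 5^0 = 2 + 1 = 3.
Assume L(r) = 2·(-2)^r + 5^r for some r ≥ 0.
Then L(r+1) = -2L(r) + 7·5^r = -2·(2·(-2)^r + 5^r) + 7·5^r = 2·(-2)^{r+1} − 2·5^r + 7·5^r = 2·(-2)^{r+1} + 5·5^r = 2·(-2)^{r+1} + 5^{r+1}.
Hence L(n) = 2·(-2)^n + 5^n for every n ≥ 0, by induction.

L(n) = 2·(-2)^n + 5^n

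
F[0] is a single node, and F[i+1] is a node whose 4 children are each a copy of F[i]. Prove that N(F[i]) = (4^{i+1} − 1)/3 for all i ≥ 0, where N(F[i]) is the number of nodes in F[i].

Base case: N(F[0]) = 1, and (4^{0+1} − 1)/3 = 1.
Assume N(F[r]) = (4^{r+1} − 1)/3.
Then N(F[r+1]) = 1 + 4N(F[r]) = 1 + 4·(4^{r+1} − 1)/3 = 1 + (4^{r+2} − 4)/3 = (3 + 4^{r+2} − 4)/3 = (4^{r+2} − 1)/3.
So the formula holds for r+1, and by induction N(F[i]) = (4^{i+1} − 1)/3 for all i ≥ 0.

N(F[i]) = (4^{i+1} − 1)/3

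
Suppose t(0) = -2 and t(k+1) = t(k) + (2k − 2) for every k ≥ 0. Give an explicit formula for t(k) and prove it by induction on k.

Claim: t(k) = k^2 − 3k − 2.

Base case: t(0) = -2, and 0^2 − 3·0 − 2 = -2.
Assume t(j) = j^2 − 3j − 2.
Then t(j+1) = t(j) + (2j − 2) = (j^2 − 3j − 2) + (2j − 2) = j^2 − j − 4,
and (j+1)^2 − 3·(j+1) − 2 = j^2 − j − 4.
Hence t(k) = k^2 − 3k − 2 for every k ≥ 0, by induction.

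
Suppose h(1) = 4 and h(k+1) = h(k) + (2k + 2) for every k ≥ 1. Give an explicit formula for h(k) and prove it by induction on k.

Claim: h(k) = k^2 + k + 2.

Base case: h(1) = 4, and 1^2 + 1 + 2 = 4.
Assume h(r) = r^2 + r + 2.
Then h(r+1) = h(r) + (2r + 2) = (r^2 + r + 2) + (2r + 2) = r^2 + 3r + 4,
and (r+1)^2 + (r+1) + 2 = r^2 + 3r + 4.
Hence h(k) = k^2 + k + 2 for every k ≥ 1, by induction.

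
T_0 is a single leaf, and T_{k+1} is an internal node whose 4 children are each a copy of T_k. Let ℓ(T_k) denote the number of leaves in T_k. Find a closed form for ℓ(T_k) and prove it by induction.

Claim: ℓ(T_k) = 4^k.

Base case: ℓ(T_0) = 1, and 4^0 = 1.
Assume ℓ(T_r) = 4^r.
Then ℓ(T_{r+1}) = 4·ℓ(T_r) = 4·4^r = 4^{r+1}.
This completes the inductive step, so ℓ(T_k) = 4^k for all k ≥ 0.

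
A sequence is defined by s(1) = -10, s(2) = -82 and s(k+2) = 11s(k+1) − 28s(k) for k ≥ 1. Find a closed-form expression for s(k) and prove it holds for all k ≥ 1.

Claim: s(k) = 4^k − 2·7^k.

Base cases: s(1) = -10 and 4^1 − 2·7^1 = -10; s(2) = -82 and 4^2 − 2·7^2 = -82.
Assume s(j) = 4^j − 2·7^j for all 1 ≤ j ≤ m, where m ≥ 2.
Then s(m+1) = 11s(m) − 28s(m−1) = 11·(4^m − 2·7^m) − 28·(4^{m−1} − 2·7^{m−1}) = (11·4 − 28)4^{m−1} − 2·(11·7 − 28)7^{m−1} = 16·4^{m−1} − 98·7^{m−1} = 4^{m+1} − 2·7^{m+1}.
This completes the inductive step, so s(k) = 4^k − 2·7^k for all k ≥ 1.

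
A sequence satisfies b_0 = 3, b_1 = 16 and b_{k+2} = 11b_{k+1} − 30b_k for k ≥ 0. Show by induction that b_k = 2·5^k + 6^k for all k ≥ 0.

Base cases: b_0 = 3 and 2·5^0 + 6^0 = 3; b_1 = 16 and 2·5^1 + 6^1 = 16.
Assume b_j = 2·5^j + 6^j for all 0 ≤ j ≤ r, where r ≥ 1.
Then b_{r+1} = 11b_r − 30b_{r−1} = 11·(2·5^r + 6^r) − 30·(2·5^{r−1} + 6^{r−1}) = 2·(11·5 − 30)5^{r−1} + (11·6 − 30)6^{r−1} = 50·5^{r−1} + 36·6^{r−1} = 2·5^{r+1} + 6^{r+1}.
So the formula holds for r+1, and by strong induction b_k = 2·5^k + 6^k for all k ≥ 0.

b_k = 2·5^k + 6^k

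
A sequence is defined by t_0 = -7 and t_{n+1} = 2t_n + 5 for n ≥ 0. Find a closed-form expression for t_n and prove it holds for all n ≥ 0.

Claim: t_n = -2^{n+1} − 5.

Base case: t_0 = -7, and -2^{0+1} − 5 = -2 − 5 = -7.
Assume t_j = -2^{j+1} − 5 for some j ≥ 0.
Then t_{j+1} = 2t_j + 5 = 2·(-2^{j+1} − 5) + 5 = -2^{j+2} − 10 + 5 = -2^{j+2} − 5.
So the formula holds for j+1, and by induction t_n = -2^{n+1} − 5 for all n ≥ 0.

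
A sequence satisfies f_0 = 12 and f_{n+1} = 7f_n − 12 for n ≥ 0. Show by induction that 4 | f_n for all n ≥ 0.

Base case: f_0 = 12 = 4·3, so 4 | f_0.
Assume 4 | f_k, so f_k = 4t for some integer t.
Then f_{k+1} = 7f_k − 12 = 7·(4t) − 12 = 4(7t − 3), so 4 | f_{k+1}.
So the property holds for k+1, and by induction 4 | f_n for all n ≥ 0.

4 | f_n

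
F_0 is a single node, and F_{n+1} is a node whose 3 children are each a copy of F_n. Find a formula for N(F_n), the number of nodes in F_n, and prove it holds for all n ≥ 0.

Claim: N(F_n) = (3^{n+1} − 1)/2.

Base case: N(F_0) = 1, and (3^{0+1} − 1)/2 = 1.
Assume N(F_m) = (3^{m+1} − 1)/2.
Then N(F_{m+1}) = 1 + 3N(F_m) = 1 + 3·(3^{m+1} − 1)/2 = 1 + (3^{m+2} − 3)/2 = (2 + 3^{m+2} − 3)/2 = (3^{m+2} − 1)/2.
This completes the inductive step, so N(F_n) = (3^{n+1} − 1)/2 for all n ≥ 0.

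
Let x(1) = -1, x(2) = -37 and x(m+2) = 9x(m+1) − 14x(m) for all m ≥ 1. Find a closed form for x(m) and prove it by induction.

Claim: x(m) = 3·2^m − 7^m.

Base cases: x(1) = -1 and 3·2^1 − 7^1 = -1; x(2) = -37 and 3·2^2 − 7^2 = -37.
Assume x(i) = 3·2^i − 7^i for all 1 ≤ i ≤ j, where j ≥ 2.
Then x(j+1) = 9x(j) − 14x(j−1) = 9·(3·2^j − 7^j) − 14·(3·2^{j−1} − 7^{j−1}) = 3·(9·2 − 14)2^{j−1} − (9·7 − 14)7^{j−1} = 12·2^{j−1} − 49·7^{j−1} = 3·2^{j+1} − 7^{j+1}.
So the formula holds for j+1, and by strong induction x(m) = 3·2^m − 7^m for all m ≥ 1.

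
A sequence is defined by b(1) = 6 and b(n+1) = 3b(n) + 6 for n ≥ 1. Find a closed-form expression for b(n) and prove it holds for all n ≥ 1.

Claim: b(n) = 3^{n+1} − 3.

Base case: b(1) = 6, and 3^{1+1} − 3 = 9 − 3 = 6.
Assume b(r) = 3^{r+1} − 3 for some r ≥ 1.
Then b(r+1) = 3b(r) + 6 = 3·(3^{r+1} − 3) + 6 = 3^{r+2} − 9 + 6 = 3^{r+2} − 3.
By induction, b(n) = 3^{n+1} − 3 for all n ≥ 1.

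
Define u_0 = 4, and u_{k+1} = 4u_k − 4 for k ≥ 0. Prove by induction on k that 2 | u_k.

Base case: u_0 = 4 = 2·2, so 2 | u_0.
Assume 2 | u_m, so u_m = 2t for some integer t.
Then u_{m+1} = 4u_m − 4 = 4·(2t) − 4 = 2(4t − 2), so 2 | u_{m+1}.
By induction, 2 | u_k for all k ≥ 0.

2 | u_k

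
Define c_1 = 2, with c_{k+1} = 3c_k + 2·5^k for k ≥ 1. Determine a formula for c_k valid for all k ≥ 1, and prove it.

Claim: c_k = -3^k + 5^k.

Base case: c_1 = 2, and -3^1 + 5^1 = -3 + 5 = 2.
Assume c_r = -3^r + 5^r for some r ≥ 1.
Then c_{r+1} = 3c_r + 2·5^r = 3·(-3^r + 5^r) + 2·5^r = -3^{r+1} + 3·5^r + 2·5^r = -3^{r+1} + 5·5^r = -3^{r+1} + 5^{r+1}.
By induction, c_k = -3^k + 5^k for all k ≥ 1.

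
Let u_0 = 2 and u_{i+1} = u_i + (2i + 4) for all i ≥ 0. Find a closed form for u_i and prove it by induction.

Claim: u_i = i^2 + 3i + 2.

Base case: u_0 = 2, and 0^2 + 3·0 + 2 = 2.
Assume u_r = r^2 + 3r + 2.
Then u_{r+1} = u_r + (2r + 4) = (r^2 + 3r + 2) + (2r + 4) = r^2 + 5r + 6,
and (r+1)^2 + 3·(r+1) + 2 = r^2 + 5r + 6.
Hence u_i = i^2 + 3i + 2 for every i ≥ 0, by induction.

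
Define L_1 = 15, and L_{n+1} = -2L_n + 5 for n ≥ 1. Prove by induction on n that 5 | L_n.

Base case: L_1 = 15 = 5·3, so 5 | L_1.
Assume 5 | L_k, so L_k = 5t for some integer t.
Then L_{k+1} = -2L_k + 5 = -2·(5t) + 5 = 5(-2t + 1), so 5 | L_{k+1}.
By induction, 5 | L_n for all n ≥ 1.

5 | L_n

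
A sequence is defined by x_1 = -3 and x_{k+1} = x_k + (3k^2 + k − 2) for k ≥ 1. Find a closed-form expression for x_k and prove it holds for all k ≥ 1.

Claim: x_k = k^3 − k^2 − 2k − 1.

Base case: x_1 = -3, and 1^3 − 1^2 − 2·1 − 1 = -3.
Assume x_j = j^3 − j^2 − 2j − 1.
Then x_{j+1} = x_j + (3j^2 + j − 2) = (j^3 − j^2 − 2j − 1) + (3j^2 + j − 2) = j^3 + 2j^2 − j − 3,
and (j+1)^3 − (j+1)^2 − 2·(j+1) − 1 = j^3 + 2j^2 − j − 3.
Hence x_k = k^3 − k^2 − 2k − 1 for every k ≥ 1, by induction.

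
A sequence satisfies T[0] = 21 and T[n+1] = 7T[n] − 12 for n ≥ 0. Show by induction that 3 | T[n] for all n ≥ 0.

Base case: T[0] = 21 = 3·7, so 3 | T[0].
Assume 3 | T[r], so T[r] = 3t for some integer t.
Then T[r+1] = 7T[r] − 12 = 7·(3t) − 12 = 3(7t − 4), so 3 | T[r+1].
By induction, 3 | T[n] for all n ≥ 0.

3 | T[n]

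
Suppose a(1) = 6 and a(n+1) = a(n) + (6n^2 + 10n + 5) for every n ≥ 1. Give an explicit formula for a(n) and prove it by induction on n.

Claim: a(n) = 2n^3 + 2n^2 + n + 1.

Base case: a(1) = 6, and 2·1^3 + 2·1^2 + 1 + 1 = 6.
Assume a(k) = 2k^3 + 2k^2 + k + 1.
Then a(k+1) = a(k) + (6k^2 + 10k + 5) = (2k^3 + 2k^2 + k + 1) + (6k^2 + 10k + 5) = 2k^3 + 8k^2 + 11k + 6,
and 2·(k+1)^3 + 2·(k+1)^2 + (k+1) + 1 = 2k^3 + 8k^2 + 11k + 6.
By induction, a(n) = 2n^3 + 2n^2 + n + 1 for all n ≥ 1.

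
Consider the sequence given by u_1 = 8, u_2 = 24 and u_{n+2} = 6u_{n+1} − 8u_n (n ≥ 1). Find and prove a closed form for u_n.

Claim: u_n = 4^n + 2·2^n.

Base cases: u_1 = 8 and 4^1 + 2·2^1 = 8; u_2 = 24 and 4^2 + 2·2^2 = 24.
Assume u_j = 4^j + 2·2^j for all 1 ≤ j ≤ r, where r ≥ 2.
Then u_{r+1} = 6u_r − 8u_{r−1} = 6·(4^r + 2·2^r) − 8·(4^{r−1} + 2·2^{r−1}) = (6·4 − 8)4^{r−1} + 2·(6·2 − 8)2^{r−1} = 16·4^{r−1} + 8·2^{r−1} = 4^{r+1} + 2·2^{r+1}.
By strong induction, u_n = 4^n + 2·2^n for all n ≥ 1.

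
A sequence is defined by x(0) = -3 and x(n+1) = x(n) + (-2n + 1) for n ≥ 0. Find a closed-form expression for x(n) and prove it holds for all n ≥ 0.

Claim: x(n) = -n^2 + 2n − 3.

Base case: x(0) = -3, and -0^2 + 2·0 − 3 = -3.
Assume x(m) = -m^2 + 2m − 3.
Then x(m+1) = x(m) + (-2m + 1) = (-m^2 + 2m − 3) + (-2m + 1) = -m^2 − 2,
and -(m+1)^2 + 2·(m+1) − 3 = -m^2 − 2.
This completes the inductive step, so x(n) = -n^2 + 2n − 3 for all n ≥ 0.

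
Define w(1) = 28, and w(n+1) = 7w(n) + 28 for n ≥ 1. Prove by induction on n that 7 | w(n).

Base case: w(1) = 28 = 7·4, so 7 | w(1).
Assume 7 | w(r), so w(r) = 7t for some integer t.
Then w(r+1) = 7w(r) + 28 = 7·(7t) + 28 = 7(7t + 4), so 7 | w(r+1).
By induction, 7 | w(n) for all n ≥ 1.

7 | w(n)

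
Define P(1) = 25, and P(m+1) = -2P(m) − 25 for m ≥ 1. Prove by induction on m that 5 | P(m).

Base case: P(1) = 25 = 5·5, so 5 | P(1).
Assume 5 | P(r), so P(r) = 5t for some integer t.
Then P(r+1) = -2P(r) − 25 = -2·(5t) − 25 = 5(-2t − 5), so 5 | P(r+1).
Hence 5 | P(m) for every m ≥ 1, by induction.

5 | P(m)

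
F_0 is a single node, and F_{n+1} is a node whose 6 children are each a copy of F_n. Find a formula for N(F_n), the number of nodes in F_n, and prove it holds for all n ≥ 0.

Claim: N(F_n) = (6^{n+1} − 1)/5.

Base case: N(F_0) = 1, and (6^{0+1} − 1)/5 = 1.
Assume N(F_m) = (6^{m+1} − 1)/5.
Then N(F_{m+1}) = 1 + 6N(F_m) = 1 + 6·(6^{m+1} − 1)/5 = 1 + (6^{m+2} − 6)/5 = (5 + 6^{m+2} − 6)/5 = (6^{m+2} − 1)/5.
By induction, N(F_n) = (6^{n+1} − 1)/5 for all n ≥ 0.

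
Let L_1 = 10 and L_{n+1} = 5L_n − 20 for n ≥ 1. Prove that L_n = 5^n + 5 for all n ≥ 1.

Base case: L_1 = 10, and 5^1 + 5 = 5 + 5 = 10.
Assume L_m = 5^m + 5 for some m ≥ 1.
Then L_{m+1} = 5L_m − 20 = 5·(5^m + 5) − 20 = 5^{m+1} + 25 − 20 = 5^{m+1} + 5.
This completes the inductive step, so L_n = 5^n + 5 for all n ≥ 1.

L_n = 5^n + 5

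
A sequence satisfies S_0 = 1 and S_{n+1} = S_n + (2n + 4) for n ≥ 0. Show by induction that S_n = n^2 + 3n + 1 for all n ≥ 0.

Base case: S_0 = 1, and 0^2 + 3·0 + 1 = 1.
Assume S_m = m^2 + 3m + 1.
Then S_{m+1} = S_m + (2m + 4) = (m^2 + 3m + 1) + (2m + 4) = m^2 + 5m + 5,
and (m+1)^2 + 3·(m+1) + 1 = m^2 + 5m + 5.
By induction, S_n = n^2 + 3n + 1 for all n ≥ 0.

S_n = n^2 + 3n + 1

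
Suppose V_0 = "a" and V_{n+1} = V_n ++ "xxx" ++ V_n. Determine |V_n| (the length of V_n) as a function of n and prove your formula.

Claim: |V_n| = 2^{n+2} − 3.

Base case: |V_0| = 1, and 2^{0+2} − 3 = 1.
Assume |V_r| = 2^{r+2} − 3.
Then |V_{r+1}| = |V_r| + 3 + |V_r| = 2|V_r| + 3 = 2(2^{r+2} − 3) + 3 = 2^{r+3} − 6 + 3 = 2^{r+3} − 3.
So the formula holds for r+1, and by induction |V_n| = 2^{n+2} − 3 for all n ≥ 0.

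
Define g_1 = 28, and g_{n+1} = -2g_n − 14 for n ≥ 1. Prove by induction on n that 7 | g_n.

Base case: g_1 = 28 = 7·4, so 7 | g_1.
Assume 7 | g_m, so g_m = 7t for some integer t.
Then g_{m+1} = -2g_m − 14 = -2·(7t) − 14 = 7(-2t − 2), so 7 | g_{m+1}.
This completes the inductive step, so 7 | g_n for all n ≥ 1.

7 | g_n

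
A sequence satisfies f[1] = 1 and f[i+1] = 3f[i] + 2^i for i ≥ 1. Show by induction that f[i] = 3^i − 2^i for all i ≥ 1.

Base case: f[1] = 1, and 3^1 − 2^1 = 3 − 2 = 1.
Assume f[k] = 3^k − 2^k for some k ≥ 1.
Then f[k+1] = 3f[k] + 2^k = 3·(3^k − 2^k) + 2^k = 3^{k+1} − 3·2^k + 2^k = 3^{k+1} − 2·2^k = 3^{k+1} − 2^{k+1}.
By induction, f[i] = 3^i − 2^i for all i ≥ 1.

f[i] = 3^i − 2^i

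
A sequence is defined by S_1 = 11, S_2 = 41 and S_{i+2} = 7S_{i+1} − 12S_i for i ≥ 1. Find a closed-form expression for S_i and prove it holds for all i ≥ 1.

Claim: S_i = 3^i + 2·4^i.

Base cases: S_1 = 11 and 3^1 + 2·4^1 = 11; S_2 = 41 and 3^2 + 2·4^2 = 41.
Assume S_j = 3^j + 2·4^j for all 1 ≤ j ≤ m, where m ≥ 2.
Then S_{m+1} = 7S_m − 12S_{m−1} = 7·(3^m + 2·4^m) − 12·(3^{m−1} + 2·4^{m−1}) = (7·3 − 12)3^{m−1} + 2·(7·4 − 12)4^{m−1} = 9·3^{m−1} + 32·4^{m−1} = 3^{m+1} + 2·4^{m+1}.
By strong induction, S_i = 3^i + 2·4^i for all i ≥ 1.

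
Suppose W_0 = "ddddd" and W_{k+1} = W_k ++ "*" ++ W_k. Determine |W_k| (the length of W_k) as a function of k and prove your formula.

Claim: |W_k| = 6·2^k − 1.

Base case: |W_0| = 5, and 6·2^0 − 1 = 5.
Assume |W_m| = 6·2^m − 1.
Then |W_{m+1}| = |W_m| + 1 + |W_m| = 2|W_m| + 1 = 2(6·2^m − 1) + 1 = 6·2^{m+1} − 2 + 1 = 6·2^{m+1} − 1.
So the formula holds for m+1, and by induction |W_k| = 6·2^k − 1 for all k ≥ 0.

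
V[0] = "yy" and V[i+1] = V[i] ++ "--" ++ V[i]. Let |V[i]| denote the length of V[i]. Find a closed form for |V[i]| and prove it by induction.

Claim: |V[i]| = 2^{i+2} − 2.

Base case: |V[0]| = 2, and 2^{0+2} − 2 = 2.
Assume |V[r]| = 2^{r+2} − 2.
Then |V[r+1]| = |V[r]| + 2 + |V[r]| = 2|V[r]| + 2 = 2(2^{r+2} − 2) + 2 = 2^{r+3} − 4 + 2 = 2^{r+3} − 2.
This completes the inductive step, so |V[i]| = 2^{i+2} − 2 for all i ≥ 0.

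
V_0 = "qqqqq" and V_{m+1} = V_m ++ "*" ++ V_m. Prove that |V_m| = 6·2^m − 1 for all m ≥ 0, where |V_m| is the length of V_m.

Base case: |V_0| = 5, and 6·2^0 − 1 = 5.
Assume |V_j| = 6·2^j − 1.
Then |V_{j+1}| = |V_j| + 1 + |V_j| = 2|V_j| + 1 = 2(6·2^j − 1) + 1 = 6·2^{j+1} − 2 + 1 = 6·2^{j+1} − 1.
By induction, |V_m| = 6·2^m − 1 for all m ≥ 0.

|V_m| = 6·2^m − 1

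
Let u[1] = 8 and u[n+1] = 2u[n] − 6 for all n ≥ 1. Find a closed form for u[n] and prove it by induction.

Claim: u[n] = 2^n + 6.

Base case: u[1] = 8, and 2^1 + 6 = 2 + 6 = 8.
Assume u[r] = 2^r + 6 for some r ≥ 1.
Then u[r+1] = 2u[r] − 6 = 2·(2^r + 6) − 6 = 2^{r+1} + 12 − 6 = 2^{r+1} + 6.
By induction, u[n] = 2^n + 6 for all n ≥ 1.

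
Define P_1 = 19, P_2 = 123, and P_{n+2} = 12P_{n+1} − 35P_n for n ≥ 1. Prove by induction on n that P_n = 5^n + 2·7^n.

Base cases: P_1 = 19 and 5^1 + 2·7^1 = 19; P_2 = 123 and 5^2 + 2·7^2 = 123.
Assume P_j = 5^j + 2·7^j for all 1 ≤ j ≤ m, where m ≥ 2.
Then P_{m+1} = 12P_m − 35P_{m−1} = 12·(5^m + 2·7^m) − 35·(5^{m−1} + 2·7^{m−1}) = (12·5 − 35)5^{m−1} + 2·(12·7 − 35)7^{m−1} = 25·5^{m−1} + 98·7^{m−1} = 5^{m+1} + 2·7^{m+1}.
So the formula holds for m+1, and by strong induction P_n = 5^n + 2·7^n for all n ≥ 1.

P_n = 5^n + 2·7^n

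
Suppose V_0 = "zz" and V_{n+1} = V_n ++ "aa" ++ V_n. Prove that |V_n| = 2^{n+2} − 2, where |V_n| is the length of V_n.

Base case: |V_0| = 2, and 2^{0+2} − 2 = 2.
Assume |V_m| = 2^{m+2} − 2.
Then |V_{m+1}| = |V_m| + 2 + |V_m| = 2|V_m| + 2 = 2(2^{m+2} − 2) + 2 = 2^{m+3} − 4 + 2 = 2^{m+3} − 2.
By induction, |V_n| = 2^{n+2} − 2 for all n ≥ 0.

|V_n| = 2^{n+2} − 2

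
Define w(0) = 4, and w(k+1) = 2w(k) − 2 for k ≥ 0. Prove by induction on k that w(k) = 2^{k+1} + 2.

Base case: w(0) = 4, and 2^{0+1} + 2 = 2 + 2 = 4.
Assume w(r) = 2^{r+1} + 2 for some r ≥ 0.
Then w(r+1) = 2w(r) − 2 = 2·(2^{r+1} + 2) − 2 = 2^{r+2} + 4 − 2 = 2^{r+2} + 2.
By induction, w(k) = 2^{k+1} + 2 for all k ≥ 0.

w(k) = 2^{k+1} + 2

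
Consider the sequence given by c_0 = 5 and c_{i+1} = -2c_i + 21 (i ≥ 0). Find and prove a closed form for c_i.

Claim: c_i = -2·(-2)^i + 7.

Base case: c_0 = 5, and -2·(-2)^0 + 7 = -2 + 7 = 5.
Assume c_m = -2·(-2)^m + 7 for some m ≥ 0.
Then c_{m+1} = -2c_m + 21 = -2·(-2·(-2)^m + 7) + 21 = 4·(-2)^m − 14 + 21 = -2·(-2)^{m+1} + 7.
So the formula holds for m+1, and by induction c_i = -2·(-2)^i + 7 for all i ≥ 0.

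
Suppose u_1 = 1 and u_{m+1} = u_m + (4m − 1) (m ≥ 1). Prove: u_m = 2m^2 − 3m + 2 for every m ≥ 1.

Base case: u_1 = 1, and 2·1^2 − 3·1 + 2 = 1.
Assume u_r = 2r^2 − 3r + 2.
Then u_{r+1} = u_r + (4r − 1) = (2r^2 − 3r + 2) + (4r − 1) = 2r^2 + r + 1,
and 2·(r+1)^2 − 3·(r+1) + 2 = 2r^2 + r + 1.
Hence u_m = 2m^2 − 3m + 2 for every m ≥ 1, by induction.

u_m = 2m^2 − 3m + 2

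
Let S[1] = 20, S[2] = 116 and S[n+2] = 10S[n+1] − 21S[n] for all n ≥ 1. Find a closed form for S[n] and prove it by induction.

Claim: S[n] = 2·3^n + 2·7^n.

Base cases: S[1] = 20 and 2·3^1 + 2·7^1 = 20; S[2] = 116 and 2·3^2 + 2·7^2 = 116.
Assume S[j] = 2·3^j + 2·7^j for all 1 ≤ j ≤ r, where r ≥ 2.
Then S[r+1] = 10S[r] − 21S[r−1] = 10·(2·3^r + 2·7^r) − 21·(2·3^{r−1} + 2·7^{r−1}) = 2·(10·3 − 21)3^{r−1} + 2·(10·7 − 21)7^{r−1} = 18·3^{r−1} + 98·7^{r−1} = 2·3^{r+1} + 2·7^{r+1}.
So the formula holds for r+1, and by strong induction S[n] = 2·3^n + 2·7^n for all n ≥ 1.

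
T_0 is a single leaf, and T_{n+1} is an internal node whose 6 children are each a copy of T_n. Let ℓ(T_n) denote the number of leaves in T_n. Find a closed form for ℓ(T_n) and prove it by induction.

Claim: ℓ(T_n) = 6^n.

Base case: ℓ(T_0) = 1, and 6^0 = 1.
Assume ℓ(T_m) = 6^m.
Then ℓ(T_{m+1}) = 6·ℓ(T_m) = 6·6^m = 6^{m+1}.
By induction, ℓ(T_n) = 6^n for all n ≥ 0.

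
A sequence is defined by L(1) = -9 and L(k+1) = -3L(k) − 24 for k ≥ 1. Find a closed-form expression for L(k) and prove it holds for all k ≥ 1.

Claim: L(k) = (-3)^k − 6.

Base case: L(1) = -9, and (-3)^1 − 6 = -3 − 6 = -9.
Assume L(j) = (-3)^j − 6 for some j ≥ 1.
Then L(j+1) = -3L(j) − 24 = -3·((-3)^j − 6) − 24 = -3·(-3)^j + 18 − 24 = (-3)^{j+1} − 6.
By induction, L(k) = (-3)^k − 6 for all k ≥ 1.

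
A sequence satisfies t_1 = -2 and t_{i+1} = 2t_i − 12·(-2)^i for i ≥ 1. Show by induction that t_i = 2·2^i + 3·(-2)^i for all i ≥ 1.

Base case: t_1 = -2, and 2·2^1 + 3·(-2)^1 = 4 − 6 = -2.
Assume t_m = 2·2^m + 3·(-2)^m for some m ≥ 1.
Then t_{m+1} = 2t_m − 12·(-2)^m = 2·(2·2^m + 3·(-2)^m) − 12·(-2)^m = 2·2^{m+1} + 6·(-2)^m − 12·(-2)^m = 2·2^{m+1} − 6·(-2)^m = 2·2^{m+1} + 3·(-2)^{m+1}.
By induction, t_i = 2·2^i + 3·(-2)^i for all i ≥ 1.

t_i = 2·2^i + 3·(-2)^i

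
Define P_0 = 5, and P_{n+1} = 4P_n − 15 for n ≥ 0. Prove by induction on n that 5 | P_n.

Base case: P_0 = 5 = 5·1, so 5 | P_0.
Assume 5 | P_j, so P_j = 5t for some integer t.
Then P_{j+1} = 4P_j − 15 = 4·(5t) − 15 = 5(4t − 3), so 5 | P_{j+1}.
By induction, 5 | P_n for all n ≥ 0.

5 | P_n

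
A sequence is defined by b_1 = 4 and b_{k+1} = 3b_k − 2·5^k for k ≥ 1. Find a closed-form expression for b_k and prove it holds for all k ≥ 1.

Claim: b_k = 3·3^k − 5^k.

Base case: b_1 = 4, and 3·3^1 − 5^1 = 9 − 5 = 4.
Assume b_j = 3·3^j − 5^j for some j ≥ 1.
Then b_{j+1} = 3b_j − 2·5^j = 3·(3·3^j − 5^j) − 2·5^j = 3·3^{j+1} − 3·5^j − 2·5^j = 3·3^{j+1} − 5·5^j = 3·3^{j+1} − 5^{j+1}.
So the formula holds for j+1, and by induction b_k = 3·3^k − 5^k for all k ≥ 1.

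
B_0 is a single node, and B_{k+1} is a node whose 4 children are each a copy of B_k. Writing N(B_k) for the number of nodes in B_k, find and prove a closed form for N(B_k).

Claim: N(B_k) = (4^{k+1} − 1)/3.

Base case: N(B_0) = 1, and (4^{0+1} − 1)/3 = 1.
Assume N(B_j) = (4^{j+1} − 1)/3.
Then N(B_{j+1}) = 1 + 4N(B_j) = 1 + 4·(4^{j+1} − 1)/3 = 1 + (4^{j+2} − 4)/3 = (3 + 4^{j+2} − 4)/3 = (4^{j+2} − 1)/3.
By induction, N(B_k) = (4^{k+1} − 1)/3 for all k ≥ 0.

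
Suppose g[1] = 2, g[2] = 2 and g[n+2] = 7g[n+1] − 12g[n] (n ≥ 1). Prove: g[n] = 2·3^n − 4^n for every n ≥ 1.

Base cases: g[1] = 2 and 2·3^1 − 4^1 = 2; g[2] = 2 and 2·3^2 − 4^2 = 2.
Assume g[j] = 2·3^j − 4^j for all 1 ≤ j ≤ k, where k ≥ 2.
Then g[k+1] = 7g[k] − 12g[k−1] = 7·(2·3^k − 4^k) − 12·(2·3^{k−1} − 4^{k−1}) = 2·(7·3 − 12)3^{k−1} − (7·4 − 12)4^{k−1} = 18·3^{k−1} − 16·4^{k−1} = 2·3^{k+1} − 4^{k+1}.
So the formula holds for k+1, and by strong induction g[n] = 2·3^n − 4^n for all n ≥ 1.

g[n] = 2·3^n − 4^n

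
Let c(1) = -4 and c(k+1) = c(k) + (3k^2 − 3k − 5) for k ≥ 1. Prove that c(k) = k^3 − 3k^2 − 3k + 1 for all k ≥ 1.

Base case: c(1) = -4, and 1^3 − 3·1^2 − 3·1 + 1 = -4.
Assume c(m) = m^3 − 3m^2 − 3m + 1.
Then c(m+1) = c(m) + (3m^2 − 3m − 5) = (m^3 − 3m^2 − 3m + 1) + (3m^2 − 3m − 5) = m^3 − 6m − 4,
and (m+1)^3 − 3·(m+1)^2 − 3·(m+1) + 1 = m^3 − 6m − 4.
This completes the inductive step, so c(k) = k^3 − 3k^2 − 3k + 1 for all k ≥ 1.

c(k) = k^3 − 3k^2 − 3k + 1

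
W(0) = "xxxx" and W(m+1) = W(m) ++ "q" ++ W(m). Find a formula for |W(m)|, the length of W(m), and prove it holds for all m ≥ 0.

Claim: |W(m)| = 5·2^m − 1.

Base case: |W(0)| = 4, and 5·2^0 − 1 = 4.
Assume |W(j)| = 5·2^j − 1.
Then |W(j+1)| = |W(j)| + 1 + |W(j)| = 2|W(j)| + 1 = 2(5·2^j − 1) + 1 = 5·2^{j+1} − 2 + 1 = 5·2^{j+1} − 1.
Hence |W(m)| = 5·2^m − 1 for every m ≥ 0, by induction.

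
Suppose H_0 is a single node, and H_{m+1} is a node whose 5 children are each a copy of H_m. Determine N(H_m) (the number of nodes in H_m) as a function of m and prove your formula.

Claim: N(H_m) = (5^{m+1} − 1)/4.

Base case: N(H_0) = 1, and (5^{0+1} − 1)/4 = 1.
Assume N(H_k) = (5^{k+1} − 1)/4.
Then N(H_{k+1}) = 1 + 5N(H_k) = 1 + 5·(5^{k+1} − 1)/4 = 1 + (5^{k+2} − 5)/4 = (4 + 5^{k+2} − 5)/4 = (5^{k+2} − 1)/4.
Hence N(H_m) = (5^{m+1} − 1)/4 for every m ≥ 0, by induction.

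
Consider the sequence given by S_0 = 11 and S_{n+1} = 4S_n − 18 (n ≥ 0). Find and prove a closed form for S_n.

Claim: S_n = 5·4^n + 6.

Base case: S_0 = 11, and 5·4^0 + 6 = 5 + 6 = 11.
Assume S_m = 5·4^m + 6 for some m ≥ 0.
Then S_{m+1} = 4S_m − 18 = 4·(5·4^m + 6) − 18 = 20·4^m + 24 − 18 = 5·4^{m+1} + 6.
Hence S_n = 5·4^n + 6 for every n ≥ 0, by induction.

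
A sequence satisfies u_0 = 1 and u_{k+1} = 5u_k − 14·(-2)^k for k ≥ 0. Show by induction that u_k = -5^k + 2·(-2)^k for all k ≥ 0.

Base case: u_0 = 1, and -5^0 + 2·(-2)^0 = -1 + 2 = 1.
Assume u_j = -5^j + 2·(-2)^j for some j ≥ 0.
Then u_{j+1} = 5u_j − 14·(-2)^j = 5·(-5^j + 2·(-2)^j) − 14·(-2)^j = -5^{j+1} + 10·(-2)^j − 14·(-2)^j = -5^{j+1} − 4·(-2)^j = -5^{j+1} + 2·(-2)^{j+1}.
So the formula holds for j+1, and by induction u_k = -5^k + 2·(-2)^k for all k ≥ 0.

u_k = -5^k + 2·(-2)^k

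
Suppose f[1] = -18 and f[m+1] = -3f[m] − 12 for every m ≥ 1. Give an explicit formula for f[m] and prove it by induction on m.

Claim: f[m] = 5·(-3)^m − 3.

Base case: f[1] = -18, and 5·(-3)^1 − 3 = -15 − 3 = -18.
Assume f[k] = 5·(-3)^k − 3 for some k ≥ 1.
Then f[k+1] = -3f[k] − 12 = -3·(5·(-3)^k − 3) − 12 = -15·(-3)^k + 9 − 12 = 5·(-3)^{k+1} − 3.
So the formula holds for k+1, and by induction f[m] = 5·(-3)^m − 3 for all m ≥ 1.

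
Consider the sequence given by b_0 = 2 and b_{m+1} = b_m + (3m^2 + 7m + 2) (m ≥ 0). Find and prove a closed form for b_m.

Claim: b_m = m^3 + 2m^2 − m + 2.

Base case: b_0 = 2, and 0^3 + 2·0^2 − 0 + 2 = 2.
Assume b_r = r^3 + 2r^2 − r + 2.
Then b_{r+1} = b_r + (3r^2 + 7r + 2) = (r^3 + 2r^2 − r + 2) + (3r^2 + 7r + 2) = r^3 + 5r^2 + 6r + 4,
and (r+1)^3 + 2·(r+1)^2 − (r+1) + 2 = r^3 + 5r^2 + 6r + 4.
This completes the inductive step, so b_m = m^3 + 2m^2 − m + 2 for all m ≥ 0.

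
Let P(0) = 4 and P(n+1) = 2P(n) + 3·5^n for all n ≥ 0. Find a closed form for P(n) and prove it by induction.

Claim: P(n) = 3·2^n + 5^n.

Base case: P(0) = 4, and 3·2^0 + 5^0 = 3 + 1 = 4.
Assume P(j) = 3·2^j + 5^j for some j ≥ 0.
Then P(j+1) = 2P(j) + 3·5^j = 2·(3·2^j + 5^j) + 3·5^j = 3·2^{j+1} + 2·5^j + 3·5^j = 3·2^{j+1} + 5·5^j = 3·2^{j+1} + 5^{j+1}.
So the formula holds for j+1, and by induction P(n) = 3·2^n + 5^n for all n ≥ 0.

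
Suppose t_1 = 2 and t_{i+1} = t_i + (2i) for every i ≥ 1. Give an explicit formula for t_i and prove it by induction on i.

Claim: t_i = i^2 − i + 2.

Base case: t_1 = 2, and 1^2 − 1 + 2 = 2.
Assume t_r = r^2 − r + 2.
Then t_{r+1} = t_r + (2r) = (r^2 − r + 2) + (2r) = r^2 + r + 2,
and (r+1)^2 − (r+1) + 2 = r^2 + r + 2.
Hence t_i = i^2 − i + 2 for every i ≥ 1, by induction.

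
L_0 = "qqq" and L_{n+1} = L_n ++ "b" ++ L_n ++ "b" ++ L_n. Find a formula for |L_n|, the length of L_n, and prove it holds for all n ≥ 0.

Claim: |L_n| = 4·3^n − 1.

Base case: |L_0| = 3, and 4·3^0 − 1 = 3.
Assume |L_m| = 4·3^m − 1.
Then |L_{m+1}| = 3|L_m| + 2 = 3(4·3^m − 1) + 2 = 4·3^{m+1} − 3 + 2 = 4·3^{m+1} − 1.
So the formula holds for m+1, and by induction |L_n| = 4·3^n − 1 for all n ≥ 0.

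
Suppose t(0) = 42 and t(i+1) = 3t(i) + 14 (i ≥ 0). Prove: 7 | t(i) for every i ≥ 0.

Base case: t(0) = 42 = 7·6, so 7 | t(0).
Assume 7 | t(k), so t(k) = 7s for some integer s.
Then t(k+1) = 3t(k) + 14 = 3·(7s) + 14 = 7(3s + 2), so 7 | t(k+1).
By induction, 7 | t(i) for all i ≥ 0.

7 | t(i)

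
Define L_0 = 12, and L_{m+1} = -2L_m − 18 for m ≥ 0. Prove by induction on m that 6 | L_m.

Base case: L_0 = 12 = 6·2, so 6 | L_0.
Assume 6 | L_r, so L_r = 6t for some integer t.
Then L_{r+1} = -2L_r − 18 = -2·(6t) − 18 = 6(-2t − 3), so 6 | L_{r+1}.
Hence 6 | L_m for every m ≥ 0, by induction.

6 | L_m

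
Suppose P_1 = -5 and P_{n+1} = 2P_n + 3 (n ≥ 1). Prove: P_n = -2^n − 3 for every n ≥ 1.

Base case: P_1 = -5, and -2^1 − 3 = -2 − 3 = -5.
Assume P_m = -2^m − 3 for some m ≥ 1.
Then P_{m+1} = 2P_m + 3 = 2·(-2^m − 3) + 3 = -2^{m+1} − 6 + 3 = -2^{m+1} − 3.
So the formula holds for m+1, and by induction P_n = -2^n − 3 for all n ≥ 1.

P_n = -2^n − 3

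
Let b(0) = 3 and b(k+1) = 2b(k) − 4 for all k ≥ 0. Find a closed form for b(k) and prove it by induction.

Claim: b(k) = -2^k + 4.

Base case: b(0) = 3, and -2^0 + 4 = -1 + 4 = 3.
Assume b(m) = -2^m + 4 for some m ≥ 0.
Then b(m+1) = 2b(m) − 4 = 2·(-2^m + 4) − 4 = -2^{m+1} + 8 − 4 = -2^{m+1} + 4.
Hence b(k) = -2^k + 4 for every k ≥ 0, by induction.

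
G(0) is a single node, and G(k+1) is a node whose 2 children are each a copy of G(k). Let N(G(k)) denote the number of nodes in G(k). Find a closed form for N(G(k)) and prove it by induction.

Claim: N(G(k)) = 2^{k+1} − 1.

Base case: N(G(0)) = 1, and 2^{0+1} − 1 = 1.
Assume N(G(j)) = 2^{j+1} − 1.
Then N(G(j+1)) = 1 + 2N(G(j)) = 1 + 2(2^{j+1} − 1) = 2^{j+2} − 2 + 1 = 2^{j+2} − 1.
This completes the inductive step, so N(G(k)) = 2^{k+1} − 1 for all k ≥ 0.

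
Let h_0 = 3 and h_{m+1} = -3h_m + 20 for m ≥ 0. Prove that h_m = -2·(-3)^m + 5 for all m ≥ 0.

Base case: h_0 = 3, and -2·(-3)^0 + 5 = -2 + 5 = 3.
Assume h_k = -2·(-3)^k + 5 for some k ≥ 0.
Then h_{k+1} = -3h_k + 20 = -3·(-2·(-3)^k + 5) + 20 = 6·(-3)^k − 15 + 20 = -2·(-3)^{k+1} + 5.
Hence h_m = -2·(-3)^m + 5 for every m ≥ 0, by induction.

h_m = -2·(-3)^m + 5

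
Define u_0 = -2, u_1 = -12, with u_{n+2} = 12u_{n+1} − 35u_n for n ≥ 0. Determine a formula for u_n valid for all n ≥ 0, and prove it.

Claim: u_n = -5^n − 7^n.

Base cases: u_0 = -2 and -5^0 − 7^0 = -2; u_1 = -12 and -5^1 − 7^1 = -12.
Assume u_j = -5^j − 7^j for all 0 ≤ j ≤ m, where m ≥ 1.
Then u_{m+1} = 12u_m − 35u_{m−1} = 12·(-5^m − 7^m) − 35·(-5^{m−1} − 7^{m−1}) = -(12·5 − 35)5^{m−1} − (12·7 − 35)7^{m−1} = -25·5^{m−1} − 49·7^{m−1} = -5^{m+1} − 7^{m+1}.
So the formula holds for m+1, and by strong induction u_n = -5^n − 7^n for all n ≥ 0.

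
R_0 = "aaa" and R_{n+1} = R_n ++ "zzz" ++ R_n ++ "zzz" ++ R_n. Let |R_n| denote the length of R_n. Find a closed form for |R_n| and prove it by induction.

Claim: |R_n| = 6·3^n − 3.

Base case: |R_0| = 3, and 6·3^0 − 3 = 3.
Assume |R_m| = 6·3^m − 3.
Then |R_{m+1}| = 3|R_m| + 6 = 3(6·3^m − 3) + 6 = 6·3^{m+1} − 9 + 6 = 6·3^{m+1} − 3.
So the formula holds for m+1, and by induction |R_n| = 6·3^n − 3 for all n ≥ 0.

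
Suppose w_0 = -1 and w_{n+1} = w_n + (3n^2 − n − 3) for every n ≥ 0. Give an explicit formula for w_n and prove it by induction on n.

Claim: w_n = n^3 − 2n^2 − 2n − 1.

Base case: w_0 = -1, and 0^3 − 2·0^2 − 2·0 − 1 = -1.
Assume w_j = j^3 − 2j^2 − 2j − 1.
Then w_{j+1} = w_j + (3j^2 − j − 3) = (j^3 − 2j^2 − 2j − 1) + (3j^2 − j − 3) = j^3 + j^2 − 3j − 4,
and (j+1)^3 − 2·(j+1)^2 − 2·(j+1) − 1 = j^3 + j^2 − 3j − 4.
Hence w_n = n^3 − 2n^2 − 2n − 1 for every n ≥ 0, by induction.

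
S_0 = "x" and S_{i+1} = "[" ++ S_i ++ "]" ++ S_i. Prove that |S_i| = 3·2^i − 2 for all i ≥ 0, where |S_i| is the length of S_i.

Base case: |S_0| = 1, and 3·2^0 − 2 = 1.
Assume |S_m| = 3·2^m − 2.
Then |S_{m+1}| = 1 + |S_m| + 1 + |S_m| = 2|S_m| + 2 = 2(3·2^m − 2) + 2 = 3·2^{m+1} − 4 + 2 = 3·2^{m+1} − 2.
So the formula holds for m+1, and by induction |S_i| = 3·2^i − 2 for all i ≥ 0.

|S_i| = 3·2^i − 2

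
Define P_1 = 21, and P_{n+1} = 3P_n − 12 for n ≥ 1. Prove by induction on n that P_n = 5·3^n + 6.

Base case: P_1 = 21, and 5·3^1 + 6 = 15 + 6 = 21.
Assume P_m = 5·3^m + 6 for some m ≥ 1.
Then P_{m+1} = 3P_m − 12 = 3·(5·3^m + 6) − 12 = 15·3^m + 18 − 12 = 5·3^{m+1} + 6.
Hence P_n = 5·3^n + 6 for every n ≥ 1, by induction.

P_n = 5·3^n + 6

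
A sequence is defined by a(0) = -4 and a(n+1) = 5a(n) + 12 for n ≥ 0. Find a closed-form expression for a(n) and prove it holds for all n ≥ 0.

Claim: a(n) = -5^n − 3.

Base case: a(0) = -4, and -5^0 − 3 = -1 − 3 = -4.
Assume a(k) = -5^k − 3 for some k ≥ 0.
Then a(k+1) = 5a(k) + 12 = 5·(-5^k − 3) + 12 = -5^{k+1} − 15 + 12 = -5^{k+1} − 3.
Hence a(n) = -5^n − 3 for every n ≥ 0, by induction.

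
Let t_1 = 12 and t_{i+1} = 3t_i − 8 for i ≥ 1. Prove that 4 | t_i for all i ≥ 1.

Base case: t_1 = 12 = 4·3, so 4 | t_1.
Assume 4 | t_j, so t_j = 4s for some integer s.
Then t_{j+1} = 3t_j − 8 = 3·(4s) − 8 = 4(3s − 2), so 4 | t_{j+1}.
So the property holds for j+1, and by induction 4 | t_i for all i ≥ 1.

4 | t_i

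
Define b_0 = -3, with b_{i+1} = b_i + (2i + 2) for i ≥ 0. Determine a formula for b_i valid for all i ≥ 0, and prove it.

Claim: b_i = i^2 + i − 3.

Base case: b_0 = -3, and 0^2 + 0 − 3 = -3.
Assume b_j = j^2 + j − 3.
Then b_{j+1} = b_j + (2j + 2) = (j^2 + j − 3) + (2j + 2) = j^2 + 3j − 1,
and (j+1)^2 + (j+1) − 3 = j^2 + 3j − 1.
By induction, b_i = i^2 + i − 3 for all i ≥ 0.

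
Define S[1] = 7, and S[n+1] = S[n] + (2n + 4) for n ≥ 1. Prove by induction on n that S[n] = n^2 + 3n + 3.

Base case: S[1] = 7, and 1^2 + 3·1 + 3 = 7.
Assume S[k] = k^2 + 3k + 3.
Then S[k+1] = S[k] + (2k + 4) = (k^2 + 3k + 3) + (2k + 4) = k^2 + 5k + 7,
and (k+1)^2 + 3·(k+1) + 3 = k^2 + 5k + 7.
This completes the inductive step, so S[n] = n^2 + 3n + 3 for all n ≥ 1.

S[n] = n^2 + 3n + 3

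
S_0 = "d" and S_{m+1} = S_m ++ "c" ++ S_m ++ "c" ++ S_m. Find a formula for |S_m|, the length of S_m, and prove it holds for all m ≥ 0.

Claim: |S_m| = 2·3^m − 1.

Base case: |S_0| = 1, and 2·3^0 − 1 = 1.
Assume |S_r| = 2·3^r − 1.
Then |S_{r+1}| = 3|S_r| + 2 = 3(2·3^r − 1) + 2 = 2·3^{r+1} − 3 + 2 = 2·3^{r+1} − 1.
By induction, |S_m| = 2·3^m − 1 for all m ≥ 0.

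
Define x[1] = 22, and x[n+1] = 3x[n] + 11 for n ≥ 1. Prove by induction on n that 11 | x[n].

Base case: x[1] = 22 = 11·2, so 11 | x[1].
Assume 11 | x[r], so x[r] = 11t for some integer t.
Then x[r+1] = 3x[r] + 11 = 3·(11t) + 11 = 11(3t + 1), so 11 | x[r+1].
This completes the inductive step, so 11 | x[n] for all n ≥ 1.

11 | x[n]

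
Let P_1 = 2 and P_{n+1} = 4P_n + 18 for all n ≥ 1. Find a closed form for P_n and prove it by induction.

Claim: P_n = 2·4^n − 6.

Base case: P_1 = 2, and 2·4^1 − 6 = 8 − 6 = 2.
Assume P_k = 2·4^k − 6 for some k ≥ 1.
Then P_{k+1} = 4P_k + 18 = 4·(2·4^k − 6) + 18 = 8·4^k − 24 + 18 = 2·4^{k+1} − 6.
So the formula holds for k+1, and by induction P_n = 2·4^n − 6 for all n ≥ 1.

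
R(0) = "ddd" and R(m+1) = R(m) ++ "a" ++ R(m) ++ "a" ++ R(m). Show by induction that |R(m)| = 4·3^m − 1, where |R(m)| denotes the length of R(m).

Base case: |R(0)| = 3, and 4·3^0 − 1 = 3.
Assume |R(j)| = 4·3^j − 1.
Then |R(j+1)| = 3|R(j)| + 2 = 3(4·3^j − 1) + 2 = 4·3^{j+1} − 3 + 2 = 4·3^{j+1} − 1.
So the formula holds for j+1, and by induction |R(m)| = 4·3^m − 1 for all m ≥ 0.

|R(m)| = 4·3^m − 1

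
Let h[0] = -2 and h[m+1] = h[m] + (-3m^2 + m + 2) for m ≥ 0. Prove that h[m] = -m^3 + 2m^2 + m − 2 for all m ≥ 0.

Base case: h[0] = -2, and -0^3 + 2·0^2 + 0 − 2 = -2.
Assume h[r] = -r^3 + 2r^2 + r − 2.
Then h[r+1] = h[r] + (-3r^2 + r + 2) = (-r^3 + 2r^2 + r − 2) + (-3r^2 + r + 2) = -r^3 − r^2 + 2r,
and -(r+1)^3 + 2·(r+1)^2 + (r+1) − 2 = -r^3 − r^2 + 2r.
This completes the inductive step, so h[m] = -m^3 + 2m^2 + m − 2 for all m ≥ 0.

h[m] = -m^3 + 2m^2 + m − 2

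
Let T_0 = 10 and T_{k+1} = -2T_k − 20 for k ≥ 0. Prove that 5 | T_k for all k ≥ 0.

Base case: T_0 = 10 = 5·2, so 5 | T_0.
Assume 5 | T_m, so T_m = 5t for some integer t.
Then T_{m+1} = -2T_m − 20 = -2·(5t) − 20 = 5(-2t − 4), so 5 | T_{m+1}.
By induction, 5 | T_k for all k ≥ 0.

5 | T_k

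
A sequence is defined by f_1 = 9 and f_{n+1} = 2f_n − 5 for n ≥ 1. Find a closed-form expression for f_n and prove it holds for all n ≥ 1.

Claim: f_n = 2^{n+1} + 5.

Base case: f_1 = 9, and 2^{1+1} + 5 = 4 + 5 = 9.
Assume f_j = 2^{j+1} + 5 for some j ≥ 1.
Then f_{j+1} = 2f_j − 5 = 2·(2^{j+1} + 5) − 5 = 2^{j+2} + 10 − 5 = 2^{j+2} + 5.
This completes the inductive step, so f_n = 2^{n+1} + 5 for all n ≥ 1.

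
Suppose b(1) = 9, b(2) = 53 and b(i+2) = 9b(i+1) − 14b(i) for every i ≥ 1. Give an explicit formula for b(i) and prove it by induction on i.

Claim: b(i) = 7^i + 2^i.

Base cases: b(1) = 9 and 7^1 + 2^1 = 9; b(2) = 53 and 7^2 + 2^2 = 53.
Assume b(j) = 7^j + 2^j for all 1 ≤ j ≤ k, where k ≥ 2.
Then b(k+1) = 9b(k) − 14b(k−1) = 9·(7^k + 2^k) − 14·(7^{k−1} + 2^{k−1}) = (9·7 − 14)7^{k−1} + (9·2 − 14)2^{k−1} = 49·7^{k−1} + 4·2^{k−1} = 7^{k+1} + 2^{k+1}.
Hence b(i) = 7^i + 2^i for every i ≥ 1, by strong induction.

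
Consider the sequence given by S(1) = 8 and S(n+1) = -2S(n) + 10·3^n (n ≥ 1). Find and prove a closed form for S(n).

Claim: S(n) = -(-2)^n + 2·3^n.

Base case: S(1) = 8, and -(-2)^1 + 2·3^1 = 2 + 6 = 8.
Assume S(r) = -(-2)^r + 2·3^r for some r ≥ 1.
Then S(r+1) = -2S(r) + 10·3^r = -2·(-(-2)^r + 2·3^r) + 10·3^r = -(-2)^{r+1} − 4·3^r + 10·3^r = -(-2)^{r+1} + 6·3^r = -(-2)^{r+1} + 2·3^{r+1}.
Hence S(n) = -(-2)^n + 2·3^n for every n ≥ 1, by induction.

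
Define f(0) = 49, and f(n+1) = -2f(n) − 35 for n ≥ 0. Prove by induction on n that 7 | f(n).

Base case: f(0) = 49 = 7·7, so 7 | f(0).
Assume 7 | f(m), so f(m) = 7t for some integer t.
Then f(m+1) = -2f(m) − 35 = -2·(7t) − 35 = 7(-2t − 5), so 7 | f(m+1).
So the property holds for m+1, and by induction 7 | f(n) for all n ≥ 0.

7 | f(n)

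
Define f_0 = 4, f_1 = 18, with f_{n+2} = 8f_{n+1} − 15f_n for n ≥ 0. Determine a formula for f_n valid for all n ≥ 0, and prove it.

Claim: f_n = 3·5^n + 3^n.

Base cases: f_0 = 4 and 3·5^0 + 3^0 = 4; f_1 = 18 and 3·5^1 + 3^1 = 18.
Assume f_j = 3·5^j + 3^j for all 0 ≤ j ≤ m, where m ≥ 1.
Then f_{m+1} = 8f_m − 15f_{m−1} = 8·(3·5^m + 3^m) − 15·(3·5^{m−1} + 3^{m−1}) = 3·(8·5 − 15)5^{m−1} + (8·3 − 15)3^{m−1} = 75·5^{m−1} + 9·3^{m−1} = 3·5^{m+1} + 3^{m+1}.
This completes the inductive step, so f_n = 3·5^n + 3^n for all n ≥ 0.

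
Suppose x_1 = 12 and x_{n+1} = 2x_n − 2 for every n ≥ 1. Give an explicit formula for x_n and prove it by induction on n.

Claim: x_n = 5·2^n + 2.

Base case: x_1 = 12, and 5·2^1 + 2 = 10 + 2 = 12.
Assume x_k = 5·2^k + 2 for some k ≥ 1.
Then x_{k+1} = 2x_k − 2 = 2·(5·2^k + 2) − 2 = 10·2^k + 4 − 2 = 5·2^{k+1} + 2.
This completes the inductive step, so x_n = 5·2^n + 2 for all n ≥ 1.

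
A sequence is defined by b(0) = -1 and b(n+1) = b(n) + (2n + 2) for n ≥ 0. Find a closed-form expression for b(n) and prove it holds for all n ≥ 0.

Claim: b(n) = n^2 + n − 1.

Base case: b(0) = -1, and 0^2 + 0 − 1 = -1.
Assume b(r) = r^2 + r − 1.
Then b(r+1) = b(r) + (2r + 2) = (r^2 + r − 1) + (2r + 2) = r^2 + 3r + 1,
and (r+1)^2 + (r+1) − 1 = r^2 + 3r + 1.
Hence b(n) = n^2 + n − 1 for every n ≥ 0, by induction.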